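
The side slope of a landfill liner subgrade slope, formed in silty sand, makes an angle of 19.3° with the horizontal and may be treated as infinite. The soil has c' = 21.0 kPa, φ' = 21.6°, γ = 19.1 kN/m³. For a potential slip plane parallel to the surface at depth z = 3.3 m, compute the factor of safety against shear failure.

FS = 2.20

For an infinite slope with a slip plane parallel to the surface (no pore pressure): FS = [c' + γz cos²β tanφ'] / [γz sinβ cosβ].
γz = 19.1·3.3 = 63.03 kN/m²
Numerator = 21.0 + 63.03·cos²19.3°·tan21.6° = 21.0 + 63.03·0.8908·0.3959 = 43.229 kPa
Denominator = 63.03·sin19.3°·cos19.3° = 63.03·0.3305·0.9438 = 19.662 kPa
FS = 43.229 / 19.662 = 2.199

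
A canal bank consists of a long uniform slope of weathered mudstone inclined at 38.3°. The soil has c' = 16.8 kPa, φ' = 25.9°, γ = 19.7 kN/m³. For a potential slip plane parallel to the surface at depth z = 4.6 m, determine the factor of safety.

FS = 1.00

For an infinite slope with a slip plane parallel to the surface (no pore pressure): FS = [c' + γz cos²β tanφ'] / [γz sinβ cosβ].
γz = 19.7·4.6 = 90.62 kN/m²
Numerator = 16.8 + 90.62·cos²38.3°·tan25.9° = 16.8 + 90.62·0.6159·0.4856 = 43.900 kPa
Denominator = 90.62·sin38.3°·cos38.3° = 90.62·0.6198·0.7848 = 44.076 kPa
FS = 43.900 / 44.076 = 0.996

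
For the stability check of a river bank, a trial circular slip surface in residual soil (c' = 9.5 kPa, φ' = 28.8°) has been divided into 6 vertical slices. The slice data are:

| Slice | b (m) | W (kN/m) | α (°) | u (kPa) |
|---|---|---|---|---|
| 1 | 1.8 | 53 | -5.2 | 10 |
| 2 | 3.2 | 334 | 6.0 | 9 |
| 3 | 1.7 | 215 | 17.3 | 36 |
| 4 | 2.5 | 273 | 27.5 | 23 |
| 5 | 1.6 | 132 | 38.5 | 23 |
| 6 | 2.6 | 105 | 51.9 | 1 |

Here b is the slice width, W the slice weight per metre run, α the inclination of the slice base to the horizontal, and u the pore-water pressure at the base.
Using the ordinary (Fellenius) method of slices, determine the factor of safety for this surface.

Ordinary method of slices: FS = Σ[c'·Δl_i + (W_i cosα_i − u_i·Δl_i)·tanφ'] / Σ W_i sinα_i, with Δl_i = b_i / cosα_i.
Slice 1: Δl = 1.8/cos(-5.2°) = 1.807 m; N'_1 = 53·cos(-5.2°) − 10·1.807 = 34.7; c'Δl = 17.17; W sinα = -4.8
Slice 2: Δl = 3.2/cos6.0° = 3.218 m; N'_2 = 334·cos6.0° − 9·3.218 = 303.2; c'Δl = 30.57; W sinα = 34.9
Slice 3: Δl = 1.7/cos17.3° = 1.781 m; N'_3 = 215·cos17.3° − 36·1.781 = 141.2; c'Δl = 16.92; W sinα = 63.9
Slice 4: Δl = 2.5/cos27.5° = 2.818 m; N'_4 = 273·cos27.5° − 23·2.818 = 177.3; c'Δl = 26.78; W sinα = 126.1
Slice 5: Δl = 1.6/cos38.5° = 2.044 m; N'_5 = 132·cos38.5° − 23·2.044 = 56.3; c'Δl = 19.42; W sinα = 82.2
Slice 6: Δl = 2.6/cos51.9° = 4.214 m; N'_6 = 105·cos51.9° − 1·4.214 = 60.6; c'Δl = 40.03; W sinα = 82.6
Σc'Δl = 150.9 kN/m; ΣN' = 773.3 kN/m; ΣW sinα = 384.9 kN/m
Resisting = 150.9 + 773.3·tan28.8° = 150.9 + 425.1 = 576.0 kN/m
FS = 576.0 / 384.9 = 1.496

FS = 1.50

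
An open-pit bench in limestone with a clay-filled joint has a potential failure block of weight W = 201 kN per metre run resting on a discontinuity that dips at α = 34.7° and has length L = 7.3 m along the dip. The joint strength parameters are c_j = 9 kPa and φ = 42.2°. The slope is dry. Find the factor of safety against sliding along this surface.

FS = 1.88

Resolving the block weight along and normal to the plane and applying the Mohr–Coulomb strength on the joint:
N' = W cosα = 201·cos34.7° = 165.3 kN/m
Driving force T = W sinα = 201·sin34.7° = 114.4 kN/m
Resisting force R = c_j·L + N'·tanφ = 9·7.3 + 165.3·tan42.2° = 65.7 + 149.8 = 215.5 kN/m
FS = R / T = 215.5 / 114.4 = 1.884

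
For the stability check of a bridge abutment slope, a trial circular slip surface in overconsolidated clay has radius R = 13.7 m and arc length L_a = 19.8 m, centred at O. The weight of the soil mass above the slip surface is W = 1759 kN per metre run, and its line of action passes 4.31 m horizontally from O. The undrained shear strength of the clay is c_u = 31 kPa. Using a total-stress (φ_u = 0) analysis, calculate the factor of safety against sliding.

Taking moments about the centre O, the resisting moment is provided by the undrained shear strength acting along the arc:
M_R = c_u·L_a·R = 31·19.80·13.7 = 8409.1 kN·m/m
M_D = W·d = 1759·4.31 = 7581.3 kN·m/m
FS = M_R / M_D = 8409.1 / 7581.3 = 1.109

FS = 1.11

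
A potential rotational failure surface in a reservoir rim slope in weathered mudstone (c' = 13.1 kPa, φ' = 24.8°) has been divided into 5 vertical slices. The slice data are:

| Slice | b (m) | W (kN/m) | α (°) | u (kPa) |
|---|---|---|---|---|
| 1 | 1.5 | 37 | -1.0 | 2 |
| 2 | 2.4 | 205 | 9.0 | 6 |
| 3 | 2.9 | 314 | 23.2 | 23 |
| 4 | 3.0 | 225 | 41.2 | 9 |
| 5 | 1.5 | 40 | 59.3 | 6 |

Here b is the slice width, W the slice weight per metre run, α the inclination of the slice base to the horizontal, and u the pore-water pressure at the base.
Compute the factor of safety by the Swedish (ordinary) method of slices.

Ordinary method of slices: FS = Σ[c'·Δl_i + (W_i cosα_i − u_i·Δl_i)·tanφ'] / Σ W_i sinα_i, with Δl_i = b_i / cosα_i.
Slice 1: Δl = 1.5/cos(-1.0°) = 1.500 m; N'_1 = 37·cos(-1.0°) − 2·1.500 = 34.0; c'Δl = 19.65; W sinα = -0.6
Slice 2: Δl = 2.4/cos9.0° = 2.430 m; N'_2 = 205·cos9.0° − 6·2.430 = 187.9; c'Δl = 31.83; W sinα = 32.1
Slice 3: Δl = 2.9/cos23.2° = 3.155 m; N'_3 = 314·cos23.2° − 23·3.155 = 216.0; c'Δl = 41.33; W sinα = 123.7
Slice 4: Δl = 3.0/cos41.2° = 3.987 m; N'_4 = 225·cos41.2° − 9·3.987 = 133.4; c'Δl = 52.23; W sinα = 148.2
Slice 5: Δl = 1.5/cos59.3° = 2.938 m; N'_5 = 40·cos59.3° − 6·2.938 = 2.8; c'Δl = 38.49; W sinα = 34.4
Σc'Δl = 183.5 kN/m; ΣN' = 574.1 kN/m; ΣW sinα = 337.7 kN/m
Resisting = 183.5 + 574.1·tan24.8° = 183.5 + 265.3 = 448.8 kN/m
FS = 448.8 / 337.7 = 1.329

FS = 1.33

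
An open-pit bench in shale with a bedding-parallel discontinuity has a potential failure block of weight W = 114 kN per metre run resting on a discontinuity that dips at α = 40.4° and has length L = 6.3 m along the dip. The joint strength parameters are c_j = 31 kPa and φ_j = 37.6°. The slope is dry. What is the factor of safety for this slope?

Resolving the block weight along and normal to the plane and applying the Mohr–Coulomb strength on the joint:
N' = W cosα = 114·cos40.4° = 86.8 kN/m
Driving force T = W sinα = 114·sin40.4° = 73.9 kN/m
Resisting force R = c_j·L + N'·tanφ_j = 31·6.3 + 86.8·tan37.6° = 195.3 + 66.9 = 262.2 kN/m
FS = R / T = 262.2 / 73.9 = 3.548

FS = 3.55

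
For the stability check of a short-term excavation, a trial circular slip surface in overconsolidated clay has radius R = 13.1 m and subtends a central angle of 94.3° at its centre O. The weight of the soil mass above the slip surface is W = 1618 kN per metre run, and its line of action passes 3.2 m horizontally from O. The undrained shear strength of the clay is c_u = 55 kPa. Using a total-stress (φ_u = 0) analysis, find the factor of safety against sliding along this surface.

FS = 3.00

Taking moments about the centre O, the resisting moment is provided by the undrained shear strength acting along the arc:
Arc length L_a = R·θ = 13.1·(94.3°·π/180) = 13.1·1.6458 = 21.56 m
M_R = c_u·L_a·R = 55·21.56·13.1 = 15534.4 kN·m/m
M_D = W·d = 1618·3.2 = 5177.6 kN·m/m
FS = M_R / M_D = 15534.4 / 5177.6 = 3.000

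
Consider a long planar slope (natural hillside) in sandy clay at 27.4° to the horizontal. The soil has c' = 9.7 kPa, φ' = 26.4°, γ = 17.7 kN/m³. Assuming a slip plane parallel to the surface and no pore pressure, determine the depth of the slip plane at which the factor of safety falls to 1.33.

Setting FS = 1.33 in FS = [c' + γz cos²β tanφ'] / [γz sinβ cosβ] and solving for z:
z = c' / [γ cosβ (FS·sinβ − cosβ·tanφ')]
  = 9.7 / [17.7·cos27.4°·(1.33·sin27.4° − cos27.4°·tan26.4°)]
  = 9.7 / [17.7·0.8878·(1.33·0.4602 − 0.8878·0.4964)]
  = 9.7 / 2.6927 = 3.602 m

z = 3.60 m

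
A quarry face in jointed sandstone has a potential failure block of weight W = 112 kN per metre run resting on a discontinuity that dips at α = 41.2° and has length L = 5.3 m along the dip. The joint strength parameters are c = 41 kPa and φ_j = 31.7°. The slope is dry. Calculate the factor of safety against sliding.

Resolving the block weight along and normal to the plane and applying the Mohr–Coulomb strength on the joint:
N' = W cosα = 112·cos41.2° = 84.3 kN/m
Driving force T = W sinα = 112·sin41.2° = 73.8 kN/m
Resisting force R = c·L + N'·tanφ_j = 41·5.3 + 84.3·tan31.7° = 217.3 + 52.0 = 269.3 kN/m
FS = R / T = 269.3 / 73.8 = 3.651

FS = 3.65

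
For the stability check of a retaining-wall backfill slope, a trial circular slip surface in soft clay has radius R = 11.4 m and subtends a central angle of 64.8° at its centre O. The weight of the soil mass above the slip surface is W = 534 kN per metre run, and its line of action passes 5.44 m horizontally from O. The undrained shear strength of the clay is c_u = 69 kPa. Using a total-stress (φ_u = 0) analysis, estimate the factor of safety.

Taking moments about the centre O, the resisting moment is provided by the undrained shear strength acting along the arc:
Arc length L_a = R·θ = 11.4·(64.8°·π/180) = 11.4·1.1310 = 12.89 m
M_R = c_u·L_a·R = 69·12.89·11.4 = 10141.7 kN·m/m
M_D = W·d = 534·5.44 = 2905.0 kN·m/m
FS = M_R / M_D = 10141.7 / 2905.0 = 3.491

FS = 3.49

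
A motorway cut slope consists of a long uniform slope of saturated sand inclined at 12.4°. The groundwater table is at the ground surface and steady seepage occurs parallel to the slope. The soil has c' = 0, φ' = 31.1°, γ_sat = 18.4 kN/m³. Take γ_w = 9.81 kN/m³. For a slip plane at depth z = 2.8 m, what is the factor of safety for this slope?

FS = 1.28

With seepage parallel to the slope and the water table at the surface, the effective normal stress on the slip plane uses the buoyant unit weight γ' = γ_sat − γ_w while the driving shear stress uses γ_sat:
FS = [c' + γ' z cos²β tanφ'] / [γ_sat z sinβ cosβ]
(For c' = 0 this reduces to FS = (γ'/γ_sat)·tanφ'/tanβ.)
γ' = 18.4 − 9.81 = 8.59 kN/m³
Numerator = 0.0 + 8.59·2.8·cos²12.4°·tan31.1° = 0.0 + 8.59·2.8·0.9539·0.6032 = 13.840 kPa
Denominator = 18.4·2.8·sin12.4°·cos12.4° = 18.4·2.8·0.2147·0.9767 = 10.805 kPa
FS = 13.840 / 10.805 = 1.281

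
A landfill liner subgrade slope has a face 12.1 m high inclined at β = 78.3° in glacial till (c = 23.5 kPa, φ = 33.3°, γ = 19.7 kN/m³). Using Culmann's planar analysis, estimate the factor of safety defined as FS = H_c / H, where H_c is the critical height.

FS = 1.10

H_c = (4c/γ) · sinβ cosφ / [1 − cos(β − φ)]
    = (4·23.5/19.7) · sin78.3°·cos33.3° / [1 − cos45.0°]
    = 4.772 · 0.8184 / 0.2929 = 13.33 m
FS = H_c / H = 13.33 / 12.1 = 1.102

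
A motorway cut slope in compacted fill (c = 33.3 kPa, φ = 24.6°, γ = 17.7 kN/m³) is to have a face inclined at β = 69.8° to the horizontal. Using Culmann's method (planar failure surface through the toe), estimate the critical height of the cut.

Culmann's analysis gives the critical failure plane at α_cr = (β + φ)/2 = (69.8 + 24.6)/2 = 47.2°, and the critical height
H_c = (4c/γ) · sinβ cosφ / [1 − cos(β − φ)]
    = (4·33.3/17.7) · sin69.8°·cos24.6° / [1 − cos(45.2°)]
    = 7.525 · 0.9385·0.9092 / [1 − 0.7046]
    = 7.525 · 0.8533 / 0.2954
    = 21.74 m

H_c = 21.74 m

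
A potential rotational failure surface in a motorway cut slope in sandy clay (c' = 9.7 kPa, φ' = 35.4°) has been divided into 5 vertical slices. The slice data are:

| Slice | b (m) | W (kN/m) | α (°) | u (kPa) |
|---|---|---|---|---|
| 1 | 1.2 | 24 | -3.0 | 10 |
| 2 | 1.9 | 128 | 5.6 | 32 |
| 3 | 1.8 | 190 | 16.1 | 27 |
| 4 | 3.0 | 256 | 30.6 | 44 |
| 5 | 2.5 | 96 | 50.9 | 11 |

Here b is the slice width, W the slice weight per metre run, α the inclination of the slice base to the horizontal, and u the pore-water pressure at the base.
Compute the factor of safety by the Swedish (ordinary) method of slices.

FS = 1.23

Ordinary method of slices: FS = Σ[c'·Δl_i + (W_i cosα_i − u_i·Δl_i)·tanφ'] / Σ W_i sinα_i, with Δl_i = b_i / cosα_i.
Slice 1: Δl = 1.2/cos(-3.0°) = 1.202 m; N'_1 = 24·cos(-3.0°) − 10·1.202 = 12.0; c'Δl = 11.66; W sinα = -1.3
Slice 2: Δl = 1.9/cos5.6° = 1.909 m; N'_2 = 128·cos5.6° − 32·1.909 = 66.3; c'Δl = 18.52; W sinα = 12.5
Slice 3: Δl = 1.8/cos16.1° = 1.873 m; N'_3 = 190·cos16.1° − 27·1.873 = 132.0; c'Δl = 18.17; W sinα = 52.7
Slice 4: Δl = 3.0/cos30.6° = 3.485 m; N'_4 = 256·cos30.6° − 44·3.485 = 67.0; c'Δl = 33.81; W sinα = 130.3
Slice 5: Δl = 2.5/cos50.9° = 3.964 m; N'_5 = 96·cos50.9° − 11·3.964 = 16.9; c'Δl = 38.45; W sinα = 74.5
Σc'Δl = 120.6 kN/m; ΣN' = 294.1 kN/m; ΣW sinα = 268.7 kN/m
Resisting = 120.6 + 294.1·tan35.4° = 120.6 + 209.0 = 329.6 kN/m
FS = 329.6 / 268.7 = 1.227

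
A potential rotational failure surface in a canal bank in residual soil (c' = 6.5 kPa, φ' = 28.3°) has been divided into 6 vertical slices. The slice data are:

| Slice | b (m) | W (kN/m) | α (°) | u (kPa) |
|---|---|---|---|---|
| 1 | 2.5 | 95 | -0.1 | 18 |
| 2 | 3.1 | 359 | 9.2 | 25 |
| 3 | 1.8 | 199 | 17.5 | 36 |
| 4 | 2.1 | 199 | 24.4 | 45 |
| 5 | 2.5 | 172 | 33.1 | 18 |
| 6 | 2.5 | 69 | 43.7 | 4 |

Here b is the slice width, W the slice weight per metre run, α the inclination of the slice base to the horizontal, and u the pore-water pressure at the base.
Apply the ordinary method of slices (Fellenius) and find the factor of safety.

FS = 1.34

Ordinary method of slices: FS = Σ[c'·Δl_i + (W_i cosα_i − u_i·Δl_i)·tanφ'] / Σ W_i sinα_i, with Δl_i = b_i / cosα_i.
Slice 1: Δl = 2.5/cos(-0.1°) = 2.500 m; N'_1 = 95·cos(-0.1°) − 18·2.500 = 50.0; c'Δl = 16.25; W sinα = -0.2
Slice 2: Δl = 3.1/cos9.2° = 3.140 m; N'_2 = 359·cos9.2° − 25·3.140 = 275.9; c'Δl = 20.41; W sinα = 57.4
Slice 3: Δl = 1.8/cos17.5° = 1.887 m; N'_3 = 199·cos17.5° − 36·1.887 = 121.8; c'Δl = 12.27; W sinα = 59.8
Slice 4: Δl = 2.1/cos24.4° = 2.306 m; N'_4 = 199·cos24.4° − 45·2.306 = 77.5; c'Δl = 14.99; W sinα = 82.2
Slice 5: Δl = 2.5/cos33.1° = 2.984 m; N'_5 = 172·cos33.1° − 18·2.984 = 90.4; c'Δl = 19.40; W sinα = 93.9
Slice 6: Δl = 2.5/cos43.7° = 3.458 m; N'_6 = 69·cos43.7° − 4·3.458 = 36.1; c'Δl = 22.48; W sinα = 47.7
Σc'Δl = 105.8 kN/m; ΣN' = 651.6 kN/m; ΣW sinα = 340.9 kN/m
Resisting = 105.8 + 651.6·tan28.3° = 105.8 + 350.8 = 456.6 kN/m
FS = 456.6 / 340.9 = 1.340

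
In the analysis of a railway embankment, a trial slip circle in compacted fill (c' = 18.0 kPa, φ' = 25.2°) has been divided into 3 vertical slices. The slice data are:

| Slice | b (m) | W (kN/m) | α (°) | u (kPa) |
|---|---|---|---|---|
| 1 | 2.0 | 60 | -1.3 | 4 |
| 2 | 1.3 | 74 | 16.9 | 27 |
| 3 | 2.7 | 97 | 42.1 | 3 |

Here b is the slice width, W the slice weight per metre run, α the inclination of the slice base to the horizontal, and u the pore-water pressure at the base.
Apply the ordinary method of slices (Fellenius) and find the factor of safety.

Ordinary method of slices: FS = Σ[c'·Δl_i + (W_i cosα_i − u_i·Δl_i)·tanφ'] / Σ W_i sinα_i, with Δl_i = b_i / cosα_i.
Slice 1: Δl = 2.0/cos(-1.3°) = 2.001 m; N'_1 = 60·cos(-1.3°) − 4·2.001 = 52.0; c'Δl = 36.01; W sinα = -1.4
Slice 2: Δl = 1.3/cos16.9° = 1.359 m; N'_2 = 74·cos16.9° − 27·1.359 = 34.1; c'Δl = 24.46; W sinα = 21.5
Slice 3: Δl = 2.7/cos42.1° = 3.639 m; N'_3 = 97·cos42.1° − 3·3.639 = 61.1; c'Δl = 65.50; W sinα = 65.0
Σc'Δl = 126.0 kN/m; ΣN' = 147.2 kN/m; ΣW sinα = 85.2 kN/m
Resisting = 126.0 + 147.2·tan25.2° = 126.0 + 69.2 = 195.2 kN/m
FS = 195.2 / 85.2 = 2.292

FS = 2.29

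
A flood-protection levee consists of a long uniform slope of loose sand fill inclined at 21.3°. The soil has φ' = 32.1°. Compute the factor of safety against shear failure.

For a dry cohesionless infinite slope the factor of safety is FS = tanφ' / tanβ.
FS = tan32.1° / tan21.3° = 0.6273 / 0.3899 = 1.609

FS = 1.61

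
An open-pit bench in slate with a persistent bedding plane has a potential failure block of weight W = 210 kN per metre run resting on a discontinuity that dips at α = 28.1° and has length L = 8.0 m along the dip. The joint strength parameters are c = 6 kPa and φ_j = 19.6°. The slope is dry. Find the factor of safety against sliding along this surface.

Resolving the block weight along and normal to the plane and applying the Mohr–Coulomb strength on the joint:
N' = W cosα = 210·cos28.1° = 185.2 kN/m
Driving force T = W sinα = 210·sin28.1° = 98.9 kN/m
Resisting force R = c·L + N'·tanφ_j = 6·8.0 + 185.2·tan19.6° = 48.0 + 66.0 = 114.0 kN/m
FS = R / T = 114.0 / 98.9 = 1.152

FS = 1.15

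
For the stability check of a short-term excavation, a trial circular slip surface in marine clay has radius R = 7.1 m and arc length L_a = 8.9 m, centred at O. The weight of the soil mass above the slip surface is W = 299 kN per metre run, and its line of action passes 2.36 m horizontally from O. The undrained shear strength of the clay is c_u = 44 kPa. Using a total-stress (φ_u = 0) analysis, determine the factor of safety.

Taking moments about the centre O, the resisting moment is provided by the undrained shear strength acting along the arc:
M_R = c_u·L_a·R = 44·8.90·7.1 = 2780.4 kN·m/m
M_D = W·d = 299·2.36 = 705.6 kN·m/m
FS = M_R / M_D = 2780.4 / 705.6 = 3.940

FS = 3.94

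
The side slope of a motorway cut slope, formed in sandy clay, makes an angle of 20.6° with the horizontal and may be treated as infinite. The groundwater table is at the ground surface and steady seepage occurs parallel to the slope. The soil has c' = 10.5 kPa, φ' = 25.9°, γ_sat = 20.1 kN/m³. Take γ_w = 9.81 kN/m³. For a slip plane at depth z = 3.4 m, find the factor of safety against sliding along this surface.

With seepage parallel to the slope and the water table at the surface, the effective normal stress on the slip plane uses the buoyant unit weight γ' = γ_sat − γ_w while the driving shear stress uses γ_sat:
FS = [c' + γ' z cos²β tanφ'] / [γ_sat z sinβ cosβ]
γ' = 20.1 − 9.81 = 10.29 kN/m³
Numerator = 10.5 + 10.29·3.4·cos²20.6°·tan25.9° = 10.5 + 10.29·3.4·0.8762·0.4856 = 25.385 kPa
Denominator = 20.1·3.4·sin20.6°·cos20.6° = 20.1·3.4·0.3518·0.9361 = 22.507 kPa
FS = 25.385 / 22.507 = 1.128

FS = 1.13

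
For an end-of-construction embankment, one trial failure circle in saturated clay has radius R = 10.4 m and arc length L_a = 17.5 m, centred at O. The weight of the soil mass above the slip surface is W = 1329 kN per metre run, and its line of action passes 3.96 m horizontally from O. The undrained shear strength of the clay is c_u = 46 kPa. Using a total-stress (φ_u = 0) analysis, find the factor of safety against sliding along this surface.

FS = 1.59

Taking moments about the centre O, the resisting moment is provided by the undrained shear strength acting along the arc:
M_R = c_u·L_a·R = 46·17.50·10.4 = 8372.0 kN·m/m
M_D = W·d = 1329·3.96 = 5262.8 kN·m/m
FS = M_R / M_D = 8372.0 / 5262.8 = 1.591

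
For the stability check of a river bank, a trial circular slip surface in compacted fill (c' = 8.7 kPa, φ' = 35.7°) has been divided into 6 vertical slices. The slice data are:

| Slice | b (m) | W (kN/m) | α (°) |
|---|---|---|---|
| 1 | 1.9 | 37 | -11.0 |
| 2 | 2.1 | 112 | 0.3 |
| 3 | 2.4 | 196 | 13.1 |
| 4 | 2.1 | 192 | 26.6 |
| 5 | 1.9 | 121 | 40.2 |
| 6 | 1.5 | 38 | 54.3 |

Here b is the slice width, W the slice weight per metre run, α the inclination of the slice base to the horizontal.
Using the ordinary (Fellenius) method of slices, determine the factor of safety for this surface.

FS = 2.45

Ordinary method of slices: FS = Σ[c'·Δl_i + (W_i cosα_i)·tanφ'] / Σ W_i sinα_i, with Δl_i = b_i / cosα_i.
Slice 1: Δl = 1.9/cos(-11.0°) = 1.936 m; N'_1 = 37·cos(-11.0°) = 36.3; c'Δl = 16.84; W sinα = -7.1
Slice 2: Δl = 2.1/cos0.3° = 2.100 m; N'_2 = 112·cos0.3° = 112.0; c'Δl = 18.27; W sinα = 0.6
Slice 3: Δl = 2.4/cos13.1° = 2.464 m; N'_3 = 196·cos13.1° = 190.9; c'Δl = 21.44; W sinα = 44.4
Slice 4: Δl = 2.1/cos26.6° = 2.349 m; N'_4 = 192·cos26.6° = 171.7; c'Δl = 20.43; W sinα = 86.0
Slice 5: Δl = 1.9/cos40.2° = 2.488 m; N'_5 = 121·cos40.2° = 92.4; c'Δl = 21.64; W sinα = 78.1
Slice 6: Δl = 1.5/cos54.3° = 2.571 m; N'_6 = 38·cos54.3° = 22.2; c'Δl = 22.36; W sinα = 30.9
Σc'Δl = 121.0 kN/m; ΣN' = 625.5 kN/m; ΣW sinα = 232.9 kN/m
Resisting = 121.0 + 625.5·tan35.7° = 121.0 + 449.5 = 570.4 kN/m
FS = 570.4 / 232.9 = 2.450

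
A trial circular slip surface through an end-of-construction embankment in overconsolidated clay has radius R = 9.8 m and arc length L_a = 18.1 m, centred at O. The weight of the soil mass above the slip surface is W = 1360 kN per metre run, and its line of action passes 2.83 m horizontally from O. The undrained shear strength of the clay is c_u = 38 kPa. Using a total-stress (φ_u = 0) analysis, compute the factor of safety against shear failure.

FS = 1.75

Taking moments about the centre O, the resisting moment is provided by the undrained shear strength acting along the arc:
M_R = c_u·L_a·R = 38·18.10·9.8 = 6740.4 kN·m/m
M_D = W·d = 1360·2.83 = 3848.8 kN·m/m
FS = M_R / M_D = 6740.4 / 3848.8 = 1.751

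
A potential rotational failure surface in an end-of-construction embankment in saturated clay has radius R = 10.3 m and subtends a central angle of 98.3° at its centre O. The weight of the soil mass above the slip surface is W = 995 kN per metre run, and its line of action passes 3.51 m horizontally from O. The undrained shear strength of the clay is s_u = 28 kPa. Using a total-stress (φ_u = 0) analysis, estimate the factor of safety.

Taking moments about the centre O, the resisting moment is provided by the undrained shear strength acting along the arc:
Arc length L_a = R·θ = 10.3·(98.3°·π/180) = 10.3·1.7157 = 17.67 m
M_R = s_u·L_a·R = 28·17.67·10.3 = 5096.4 kN·m/m
M_D = W·d = 995·3.51 = 3492.4 kN·m/m
FS = M_R / M_D = 5096.4 / 3492.4 = 1.459

FS = 1.46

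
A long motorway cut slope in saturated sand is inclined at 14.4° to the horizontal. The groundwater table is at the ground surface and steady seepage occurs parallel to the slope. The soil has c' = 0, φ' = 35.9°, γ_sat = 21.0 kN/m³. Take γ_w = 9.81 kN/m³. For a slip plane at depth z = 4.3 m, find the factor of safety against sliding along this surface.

FS = 1.50

With seepage parallel to the slope and the water table at the surface, the effective normal stress on the slip plane uses the buoyant unit weight γ' = γ_sat − γ_w while the driving shear stress uses γ_sat:
FS = [c' + γ' z cos²β tanφ'] / [γ_sat z sinβ cosβ]
(For c' = 0 this reduces to FS = (γ'/γ_sat)·tanφ'/tanβ.)
γ' = 21.0 − 9.81 = 11.19 kN/m³
Numerator = 0.0 + 11.19·4.3·cos²14.4°·tan35.9° = 0.0 + 11.19·4.3·0.9382·0.7239 = 32.677 kPa
Denominator = 21.0·4.3·sin14.4°·cos14.4° = 21.0·4.3·0.2487·0.9686 = 21.751 kPa
FS = 32.677 / 21.751 = 1.502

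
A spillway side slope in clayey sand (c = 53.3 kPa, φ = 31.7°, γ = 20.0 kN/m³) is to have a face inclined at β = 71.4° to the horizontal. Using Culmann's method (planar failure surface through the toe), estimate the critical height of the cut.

H_c = 37.28 m

Culmann's analysis gives the critical failure plane at α_cr = (β + φ)/2 = (71.4 + 31.7)/2 = 51.6°, and the critical height
H_c = (4c/γ) · sinβ cosφ / [1 − cos(β − φ)]
    = (4·53.3/20.0) · sin71.4°·cos31.7° / [1 − cos(39.7°)]
    = 10.660 · 0.9478·0.8508 / [1 − 0.7694]
    = 10.660 · 0.8064 / 0.2306
    = 37.28 m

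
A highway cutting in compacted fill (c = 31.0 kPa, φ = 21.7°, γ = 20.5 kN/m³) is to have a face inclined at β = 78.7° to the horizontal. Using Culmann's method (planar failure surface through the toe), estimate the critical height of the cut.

Culmann's analysis gives the critical failure plane at α_cr = (β + φ)/2 = (78.7 + 21.7)/2 = 50.2°, and the critical height
H_c = (4c/γ) · sinβ cosφ / [1 − cos(β − φ)]
    = (4·31.0/20.5) · sin78.7°·cos21.7° / [1 − cos(57.0°)]
    = 6.049 · 0.9806·0.9291 / [1 − 0.5446]
    = 6.049 · 0.9111 / 0.4554
    = 12.10 m

H_c = 12.10 m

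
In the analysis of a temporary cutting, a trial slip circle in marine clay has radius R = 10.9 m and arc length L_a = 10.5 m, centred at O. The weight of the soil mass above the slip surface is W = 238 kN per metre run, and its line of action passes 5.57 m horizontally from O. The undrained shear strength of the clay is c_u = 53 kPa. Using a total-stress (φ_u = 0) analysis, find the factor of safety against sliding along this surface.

Taking moments about the centre O, the resisting moment is provided by the undrained shear strength acting along the arc:
M_R = c_u·L_a·R = 53·10.50·10.9 = 6065.9 kN·m/m
M_D = W·d = 238·5.57 = 1325.7 kN·m/m
FS = M_R / M_D = 6065.9 / 1325.7 = 4.576

FS = 4.58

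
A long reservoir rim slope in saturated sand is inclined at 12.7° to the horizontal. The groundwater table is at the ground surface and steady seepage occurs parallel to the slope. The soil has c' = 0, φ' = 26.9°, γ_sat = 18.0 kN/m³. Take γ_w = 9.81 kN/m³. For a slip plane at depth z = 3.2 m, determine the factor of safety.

FS = 1.02

With seepage parallel to the slope and the water table at the surface, the effective normal stress on the slip plane uses the buoyant unit weight γ' = γ_sat − γ_w while the driving shear stress uses γ_sat:
FS = [c' + γ' z cos²β tanφ'] / [γ_sat z sinβ cosβ]
(For c' = 0 this reduces to FS = (γ'/γ_sat)·tanφ'/tanβ.)
γ' = 18.0 − 9.81 = 8.19 kN/m³
Numerator = 0.0 + 8.19·3.2·cos²12.7°·tan26.9° = 0.0 + 8.19·3.2·0.9517·0.5073 = 12.653 kPa
Denominator = 18.0·3.2·sin12.7°·cos12.7° = 18.0·3.2·0.2198·0.9755 = 12.353 kPa
FS = 12.653 / 12.353 = 1.024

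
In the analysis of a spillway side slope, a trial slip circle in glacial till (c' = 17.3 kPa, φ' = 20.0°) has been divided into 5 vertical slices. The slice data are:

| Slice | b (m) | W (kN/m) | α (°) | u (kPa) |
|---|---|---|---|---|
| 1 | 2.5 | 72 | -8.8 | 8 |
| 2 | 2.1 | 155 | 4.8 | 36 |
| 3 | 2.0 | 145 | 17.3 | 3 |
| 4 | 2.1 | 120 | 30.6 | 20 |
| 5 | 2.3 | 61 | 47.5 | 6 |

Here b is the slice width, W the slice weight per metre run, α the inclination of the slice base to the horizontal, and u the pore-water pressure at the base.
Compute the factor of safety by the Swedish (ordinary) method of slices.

Ordinary method of slices: FS = Σ[c'·Δl_i + (W_i cosα_i − u_i·Δl_i)·tanφ'] / Σ W_i sinα_i, with Δl_i = b_i / cosα_i.
Slice 1: Δl = 2.5/cos(-8.8°) = 2.530 m; N'_1 = 72·cos(-8.8°) − 8·2.530 = 50.9; c'Δl = 43.77; W sinα = -11.0
Slice 2: Δl = 2.1/cos4.8° = 2.107 m; N'_2 = 155·cos4.8° − 36·2.107 = 78.6; c'Δl = 36.46; W sinα = 13.0
Slice 3: Δl = 2.0/cos17.3° = 2.095 m; N'_3 = 145·cos17.3° − 3·2.095 = 132.2; c'Δl = 36.24; W sinα = 43.1
Slice 4: Δl = 2.1/cos30.6° = 2.440 m; N'_4 = 120·cos30.6° − 20·2.440 = 54.5; c'Δl = 42.21; W sinα = 61.1
Slice 5: Δl = 2.3/cos47.5° = 3.404 m; N'_5 = 61·cos47.5° − 6·3.404 = 20.8; c'Δl = 58.90; W sinα = 45.0
Σc'Δl = 217.6 kN/m; ΣN' = 336.9 kN/m; ΣW sinα = 151.1 kN/m
Resisting = 217.6 + 336.9·tan20.0° = 217.6 + 122.6 = 340.2 kN/m
FS = 340.2 / 151.1 = 2.251

FS = 2.25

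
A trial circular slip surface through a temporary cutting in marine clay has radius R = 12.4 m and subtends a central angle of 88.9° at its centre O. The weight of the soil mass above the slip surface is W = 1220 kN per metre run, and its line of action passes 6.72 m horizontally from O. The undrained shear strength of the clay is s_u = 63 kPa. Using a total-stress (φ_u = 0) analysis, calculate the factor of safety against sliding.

FS = 1.83

Taking moments about the centre O, the resisting moment is provided by the undrained shear strength acting along the arc:
Arc length L_a = R·θ = 12.4·(88.9°·π/180) = 12.4·1.5516 = 19.24 m
M_R = s_u·L_a·R = 63·19.24·12.4 = 15030.1 kN·m/m
M_D = W·d = 1220·6.72 = 8198.4 kN·m/m
FS = M_R / M_D = 15030.1 / 8198.4 = 1.833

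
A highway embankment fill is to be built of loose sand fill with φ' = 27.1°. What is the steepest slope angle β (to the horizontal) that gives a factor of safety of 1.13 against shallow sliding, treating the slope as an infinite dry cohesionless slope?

β = 24.4°

For an infinite dry cohesionless slope FS = tanφ'/tanβ, so tanβ = tanφ' / FS.
tanβ = tan27.1° / 1.13 = 0.5117 / 1.13 = 0.4529
β = arctan(0.4529) = 24.36°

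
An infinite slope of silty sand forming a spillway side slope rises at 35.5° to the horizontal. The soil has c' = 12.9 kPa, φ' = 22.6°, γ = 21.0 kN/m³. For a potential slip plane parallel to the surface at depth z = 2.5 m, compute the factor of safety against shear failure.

FS = 1.10

For an infinite slope with a slip plane parallel to the surface (no pore pressure): FS = [c' + γz cos²β tanφ'] / [γz sinβ cosβ].
γz = 21.0·2.5 = 52.50 kN/m²
Numerator = 12.9 + 52.50·cos²35.5°·tan22.6° = 12.9 + 52.50·0.6628·0.4163 = 27.384 kPa
Denominator = 52.50·sin35.5°·cos35.5° = 52.50·0.5807·0.8141 = 24.820 kPa
FS = 27.384 / 24.820 = 1.103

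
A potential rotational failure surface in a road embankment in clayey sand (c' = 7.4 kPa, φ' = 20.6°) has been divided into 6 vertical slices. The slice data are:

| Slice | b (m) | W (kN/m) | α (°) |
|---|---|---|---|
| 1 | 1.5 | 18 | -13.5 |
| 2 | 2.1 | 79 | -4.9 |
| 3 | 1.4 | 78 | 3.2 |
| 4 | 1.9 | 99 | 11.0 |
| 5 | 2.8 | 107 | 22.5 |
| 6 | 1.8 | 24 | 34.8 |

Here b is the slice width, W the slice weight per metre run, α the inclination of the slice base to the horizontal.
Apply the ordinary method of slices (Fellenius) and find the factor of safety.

FS = 3.54

Ordinary method of slices: FS = Σ[c'·Δl_i + (W_i cosα_i)·tanφ'] / Σ W_i sinα_i, with Δl_i = b_i / cosα_i.
Slice 1: Δl = 1.5/cos(-13.5°) = 1.543 m; N'_1 = 18·cos(-13.5°) = 17.5; c'Δl = 11.42; W sinα = -4.2
Slice 2: Δl = 2.1/cos(-4.9°) = 2.108 m; N'_2 = 79·cos(-4.9°) = 78.7; c'Δl = 15.60; W sinα = -6.7
Slice 3: Δl = 1.4/cos3.2° = 1.402 m; N'_3 = 78·cos3.2° = 77.9; c'Δl = 10.38; W sinα = 4.4
Slice 4: Δl = 1.9/cos11.0° = 1.936 m; N'_4 = 99·cos11.0° = 97.2; c'Δl = 14.32; W sinα = 18.9
Slice 5: Δl = 2.8/cos22.5° = 3.031 m; N'_5 = 107·cos22.5° = 98.9; c'Δl = 22.43; W sinα = 40.9
Slice 6: Δl = 1.8/cos34.8° = 2.192 m; N'_6 = 24·cos34.8° = 19.7; c'Δl = 16.22; W sinα = 13.7
Σc'Δl = 90.4 kN/m; ΣN' = 389.8 kN/m; ΣW sinα = 66.9 kN/m
Resisting = 90.4 + 389.8·tan20.6° = 90.4 + 146.5 = 236.9 kN/m
FS = 236.9 / 66.9 = 3.539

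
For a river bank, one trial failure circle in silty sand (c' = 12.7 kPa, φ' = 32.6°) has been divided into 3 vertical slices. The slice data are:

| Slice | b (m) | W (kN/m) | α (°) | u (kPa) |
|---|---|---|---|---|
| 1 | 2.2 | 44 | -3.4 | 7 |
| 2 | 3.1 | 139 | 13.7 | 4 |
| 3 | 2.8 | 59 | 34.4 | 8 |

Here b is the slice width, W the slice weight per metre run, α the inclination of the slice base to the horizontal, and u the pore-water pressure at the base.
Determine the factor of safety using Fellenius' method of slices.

FS = 3.49

Ordinary method of slices: FS = Σ[c'·Δl_i + (W_i cosα_i − u_i·Δl_i)·tanφ'] / Σ W_i sinα_i, with Δl_i = b_i / cosα_i.
Slice 1: Δl = 2.2/cos(-3.4°) = 2.204 m; N'_1 = 44·cos(-3.4°) − 7·2.204 = 28.5; c'Δl = 27.99; W sinα = -2.6
Slice 2: Δl = 3.1/cos13.7° = 3.191 m; N'_2 = 139·cos13.7° − 4·3.191 = 122.3; c'Δl = 40.52; W sinα = 32.9
Slice 3: Δl = 2.8/cos34.4° = 3.393 m; N'_3 = 59·cos34.4° − 8·3.393 = 21.5; c'Δl = 43.10; W sinα = 33.3
Σc'Δl = 111.6 kN/m; ΣN' = 172.3 kN/m; ΣW sinα = 63.6 kN/m
Resisting = 111.6 + 172.3·tan32.6° = 111.6 + 110.2 = 221.8 kN/m
FS = 221.8 / 63.6 = 3.485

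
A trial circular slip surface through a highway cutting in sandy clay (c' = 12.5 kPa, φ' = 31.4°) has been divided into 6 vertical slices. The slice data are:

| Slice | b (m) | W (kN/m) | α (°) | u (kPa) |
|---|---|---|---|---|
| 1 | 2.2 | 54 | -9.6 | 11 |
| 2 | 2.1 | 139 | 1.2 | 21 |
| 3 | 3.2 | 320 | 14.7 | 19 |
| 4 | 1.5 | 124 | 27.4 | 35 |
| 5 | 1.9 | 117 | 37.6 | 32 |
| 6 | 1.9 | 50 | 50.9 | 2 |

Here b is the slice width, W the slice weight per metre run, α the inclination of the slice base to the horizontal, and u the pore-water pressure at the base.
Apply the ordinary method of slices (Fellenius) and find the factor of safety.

Ordinary method of slices: FS = Σ[c'·Δl_i + (W_i cosα_i − u_i·Δl_i)·tanφ'] / Σ W_i sinα_i, with Δl_i = b_i / cosα_i.
Slice 1: Δl = 2.2/cos(-9.6°) = 2.231 m; N'_1 = 54·cos(-9.6°) − 11·2.231 = 28.7; c'Δl = 27.89; W sinα = -9.0
Slice 2: Δl = 2.1/cos1.2° = 2.100 m; N'_2 = 139·cos1.2° − 21·2.100 = 94.9; c'Δl = 26.26; W sinα = 2.9
Slice 3: Δl = 3.2/cos14.7° = 3.308 m; N'_3 = 320·cos14.7° − 19·3.308 = 246.7; c'Δl = 41.35; W sinα = 81.2
Slice 4: Δl = 1.5/cos27.4° = 1.690 m; N'_4 = 124·cos27.4° − 35·1.690 = 51.0; c'Δl = 21.12; W sinα = 57.1
Slice 5: Δl = 1.9/cos37.6° = 2.398 m; N'_5 = 117·cos37.6° − 32·2.398 = 16.0; c'Δl = 29.98; W sinα = 71.4
Slice 6: Δl = 1.9/cos50.9° = 3.013 m; N'_6 = 50·cos50.9° − 2·3.013 = 25.5; c'Δl = 37.66; W sinα = 38.8
Σc'Δl = 184.3 kN/m; ΣN' = 462.7 kN/m; ΣW sinα = 242.4 kN/m
Resisting = 184.3 + 462.7·tan31.4° = 184.3 + 282.4 = 466.7 kN/m
FS = 466.7 / 242.4 = 1.925

FS = 1.93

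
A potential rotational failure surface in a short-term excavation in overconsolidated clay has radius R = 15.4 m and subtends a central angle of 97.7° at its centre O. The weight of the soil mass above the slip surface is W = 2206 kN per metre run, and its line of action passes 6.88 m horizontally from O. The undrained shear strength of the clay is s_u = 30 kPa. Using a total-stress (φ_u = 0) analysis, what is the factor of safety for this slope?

Taking moments about the centre O, the resisting moment is provided by the undrained shear strength acting along the arc:
Arc length L_a = R·θ = 15.4·(97.7°·π/180) = 15.4·1.7052 = 26.26 m
M_R = s_u·L_a·R = 30·26.26·15.4 = 12132.1 kN·m/m
M_D = W·d = 2206·6.88 = 15177.3 kN·m/m
FS = M_R / M_D = 12132.1 / 15177.3 = 0.799

FS = 0.80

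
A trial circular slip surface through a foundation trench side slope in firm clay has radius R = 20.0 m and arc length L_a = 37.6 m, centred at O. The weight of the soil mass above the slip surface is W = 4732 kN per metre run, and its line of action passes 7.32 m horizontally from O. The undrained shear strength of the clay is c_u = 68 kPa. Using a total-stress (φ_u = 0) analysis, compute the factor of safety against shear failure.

FS = 1.48

Taking moments about the centre O, the resisting moment is provided by the undrained shear strength acting along the arc:
M_R = c_u·L_a·R = 68·37.60·20.0 = 51136.0 kN·m/m
M_D = W·d = 4732·7.32 = 34638.2 kN·m/m
FS = M_R / M_D = 51136.0 / 34638.2 = 1.476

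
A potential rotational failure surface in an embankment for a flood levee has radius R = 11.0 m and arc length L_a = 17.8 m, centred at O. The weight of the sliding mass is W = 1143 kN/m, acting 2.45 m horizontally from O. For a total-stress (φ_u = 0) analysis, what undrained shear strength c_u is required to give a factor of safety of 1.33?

FS = c_u·L_a·R / (W·d), so c_u = FS·W·d / (L_a·R).
c_u = 1.33·1143·2.45 / (17.80·11.0) = 3724.5 / 195.80 = 19.02 kPa

c_u = 19.0 kPa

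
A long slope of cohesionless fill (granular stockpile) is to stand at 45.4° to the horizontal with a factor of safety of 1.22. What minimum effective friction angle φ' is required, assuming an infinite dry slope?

φ' = 51.1°

FS = tanφ'/tanβ ⇒ tanφ' = FS · tanβ = 1.22 · tan45.4° = 1.2372
φ' = arctan(1.2372) = 51.05°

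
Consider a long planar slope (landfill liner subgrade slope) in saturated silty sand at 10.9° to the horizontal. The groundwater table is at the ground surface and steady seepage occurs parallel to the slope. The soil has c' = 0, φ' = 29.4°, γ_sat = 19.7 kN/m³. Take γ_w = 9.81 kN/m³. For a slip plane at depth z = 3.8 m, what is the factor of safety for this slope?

With seepage parallel to the slope and the water table at the surface, the effective normal stress on the slip plane uses the buoyant unit weight γ' = γ_sat − γ_w while the driving shear stress uses γ_sat:
FS = [c' + γ' z cos²β tanφ'] / [γ_sat z sinβ cosβ]
(For c' = 0 this reduces to FS = (γ'/γ_sat)·tanφ'/tanβ.)
γ' = 19.7 − 9.81 = 9.89 kN/m³
Numerator = 0.0 + 9.89·3.8·cos²10.9°·tan29.4° = 0.0 + 9.89·3.8·0.9642·0.5635 = 20.419 kPa
Denominator = 19.7·3.8·sin10.9°·cos10.9° = 19.7·3.8·0.1891·0.9820 = 13.900 kPa
FS = 20.419 / 13.900 = 1.469

FS = 1.47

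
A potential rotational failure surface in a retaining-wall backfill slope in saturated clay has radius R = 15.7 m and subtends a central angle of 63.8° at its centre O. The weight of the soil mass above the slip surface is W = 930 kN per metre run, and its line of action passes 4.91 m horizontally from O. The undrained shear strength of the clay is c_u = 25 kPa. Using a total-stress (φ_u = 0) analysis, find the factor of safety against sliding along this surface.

FS = 1.50

Taking moments about the centre O, the resisting moment is provided by the undrained shear strength acting along the arc:
Arc length L_a = R·θ = 15.7·(63.8°·π/180) = 15.7·1.1135 = 17.48 m
M_R = c_u·L_a·R = 25·17.48·15.7 = 6861.8 kN·m/m
M_D = W·d = 930·4.91 = 4566.3 kN·m/m
FS = M_R / M_D = 6861.8 / 4566.3 = 1.503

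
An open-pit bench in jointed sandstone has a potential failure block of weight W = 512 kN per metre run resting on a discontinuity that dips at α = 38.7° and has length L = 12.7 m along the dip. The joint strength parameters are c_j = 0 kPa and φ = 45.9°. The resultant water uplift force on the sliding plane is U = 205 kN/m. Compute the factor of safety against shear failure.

Resolving the block weight along and normal to the plane and applying the Mohr–Coulomb strength on the joint:
N' = W cosα − U = 512·cos38.7° − 205 = 194.6 kN/m
Driving force T = W sinα = 512·sin38.7° = 320.1 kN/m
Resisting force R = c_j·L + N'·tanφ = 0·12.7 + 194.6·tan45.9° = 0.0 + 200.8 = 200.8 kN/m
FS = R / T = 200.8 / 320.1 = 0.627

FS = 0.63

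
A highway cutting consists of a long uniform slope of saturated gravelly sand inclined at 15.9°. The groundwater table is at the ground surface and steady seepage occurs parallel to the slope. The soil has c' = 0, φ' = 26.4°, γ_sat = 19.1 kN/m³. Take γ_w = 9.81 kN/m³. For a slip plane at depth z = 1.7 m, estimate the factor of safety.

FS = 0.85

With seepage parallel to the slope and the water table at the surface, the effective normal stress on the slip plane uses the buoyant unit weight γ' = γ_sat − γ_w while the driving shear stress uses γ_sat:
FS = [c' + γ' z cos²β tanφ'] / [γ_sat z sinβ cosβ]
(For c' = 0 this reduces to FS = (γ'/γ_sat)·tanφ'/tanβ.)
γ' = 19.1 − 9.81 = 9.29 kN/m³
Numerator = 0.0 + 9.29·1.7·cos²15.9°·tan26.4° = 0.0 + 9.29·1.7·0.9249·0.4964 = 7.251 kPa
Denominator = 19.1·1.7·sin15.9°·cos15.9° = 19.1·1.7·0.2740·0.9617 = 8.555 kPa
FS = 7.251 / 8.555 = 0.848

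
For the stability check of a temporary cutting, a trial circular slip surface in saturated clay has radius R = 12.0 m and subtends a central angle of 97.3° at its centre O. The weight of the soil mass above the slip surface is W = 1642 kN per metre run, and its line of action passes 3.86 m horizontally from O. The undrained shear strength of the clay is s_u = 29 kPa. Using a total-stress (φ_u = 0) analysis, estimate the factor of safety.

Taking moments about the centre O, the resisting moment is provided by the undrained shear strength acting along the arc:
Arc length L_a = R·θ = 12.0·(97.3°·π/180) = 12.0·1.6982 = 20.38 m
M_R = s_u·L_a·R = 29·20.38·12.0 = 7091.7 kN·m/m
M_D = W·d = 1642·3.86 = 6338.1 kN·m/m
FS = M_R / M_D = 7091.7 / 6338.1 = 1.119

FS = 1.12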